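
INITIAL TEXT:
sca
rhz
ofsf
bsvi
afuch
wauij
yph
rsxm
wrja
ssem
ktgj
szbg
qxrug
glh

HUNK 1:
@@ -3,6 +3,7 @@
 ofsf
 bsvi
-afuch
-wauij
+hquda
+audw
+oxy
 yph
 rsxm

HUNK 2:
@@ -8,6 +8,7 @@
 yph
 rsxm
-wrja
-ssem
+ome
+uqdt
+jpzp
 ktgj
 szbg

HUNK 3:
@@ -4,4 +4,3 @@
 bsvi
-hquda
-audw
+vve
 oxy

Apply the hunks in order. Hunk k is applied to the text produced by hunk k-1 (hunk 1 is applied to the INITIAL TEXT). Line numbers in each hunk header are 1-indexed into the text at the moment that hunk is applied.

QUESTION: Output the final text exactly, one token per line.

Hunk 1: at line 3 remove [afuch,wauij] add [hquda,audw,oxy] -> 15 lines: sca rhz ofsf bsvi hquda audw oxy yph rsxm wrja ssem ktgj szbg qxrug glh
Hunk 2: at line 8 remove [wrja,ssem] add [ome,uqdt,jpzp] -> 16 lines: sca rhz ofsf bsvi hquda audw oxy yph rsxm ome uqdt jpzp ktgj szbg qxrug glh
Hunk 3: at line 4 remove [hquda,audw] add [vve] -> 15 lines: sca rhz ofsf bsvi vve oxy yph rsxm ome uqdt jpzp ktgj szbg qxrug glh

Answer: sca
rhz
ofsf
bsvi
vve
oxy
yph
rsxm
ome
uqdt
jpzp
ktgj
szbg
qxrug
glh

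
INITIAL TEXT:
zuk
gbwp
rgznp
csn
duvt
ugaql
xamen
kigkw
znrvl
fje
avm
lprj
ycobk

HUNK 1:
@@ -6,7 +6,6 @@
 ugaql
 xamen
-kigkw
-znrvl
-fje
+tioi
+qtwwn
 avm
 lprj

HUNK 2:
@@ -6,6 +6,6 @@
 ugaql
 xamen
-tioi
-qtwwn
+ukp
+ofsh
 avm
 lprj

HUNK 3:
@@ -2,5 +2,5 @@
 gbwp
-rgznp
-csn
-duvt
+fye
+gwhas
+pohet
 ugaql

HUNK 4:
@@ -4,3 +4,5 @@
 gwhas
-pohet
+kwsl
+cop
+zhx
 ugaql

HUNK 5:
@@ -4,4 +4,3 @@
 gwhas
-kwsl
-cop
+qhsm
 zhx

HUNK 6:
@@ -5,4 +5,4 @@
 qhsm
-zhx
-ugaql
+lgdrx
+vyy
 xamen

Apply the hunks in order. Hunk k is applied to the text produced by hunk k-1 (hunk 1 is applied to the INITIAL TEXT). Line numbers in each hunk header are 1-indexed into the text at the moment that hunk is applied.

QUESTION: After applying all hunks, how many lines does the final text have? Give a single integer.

Hunk 1: at line 6 remove [kigkw,znrvl,fje] add [tioi,qtwwn] -> 12 lines: zuk gbwp rgznp csn duvt ugaql xamen tioi qtwwn avm lprj ycobk
Hunk 2: at line 6 remove [tioi,qtwwn] add [ukp,ofsh] -> 12 lines: zuk gbwp rgznp csn duvt ugaql xamen ukp ofsh avm lprj ycobk
Hunk 3: at line 2 remove [rgznp,csn,duvt] add [fye,gwhas,pohet] -> 12 lines: zuk gbwp fye gwhas pohet ugaql xamen ukp ofsh avm lprj ycobk
Hunk 4: at line 4 remove [pohet] add [kwsl,cop,zhx] -> 14 lines: zuk gbwp fye gwhas kwsl cop zhx ugaql xamen ukp ofsh avm lprj ycobk
Hunk 5: at line 4 remove [kwsl,cop] add [qhsm] -> 13 lines: zuk gbwp fye gwhas qhsm zhx ugaql xamen ukp ofsh avm lprj ycobk
Hunk 6: at line 5 remove [zhx,ugaql] add [lgdrx,vyy] -> 13 lines: zuk gbwp fye gwhas qhsm lgdrx vyy xamen ukp ofsh avm lprj ycobk
Final line count: 13

Answer: 13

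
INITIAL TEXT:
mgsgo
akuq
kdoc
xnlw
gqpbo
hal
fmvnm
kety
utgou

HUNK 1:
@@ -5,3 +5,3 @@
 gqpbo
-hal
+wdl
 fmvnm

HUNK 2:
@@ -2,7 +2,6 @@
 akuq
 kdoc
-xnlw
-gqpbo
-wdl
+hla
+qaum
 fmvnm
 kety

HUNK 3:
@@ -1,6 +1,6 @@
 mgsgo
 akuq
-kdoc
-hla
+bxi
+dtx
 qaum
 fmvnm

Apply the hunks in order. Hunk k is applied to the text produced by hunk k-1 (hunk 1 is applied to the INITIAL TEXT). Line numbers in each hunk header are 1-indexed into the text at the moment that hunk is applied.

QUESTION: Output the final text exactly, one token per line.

Hunk 1: at line 5 remove [hal] add [wdl] -> 9 lines: mgsgo akuq kdoc xnlw gqpbo wdl fmvnm kety utgou
Hunk 2: at line 2 remove [xnlw,gqpbo,wdl] add [hla,qaum] -> 8 lines: mgsgo akuq kdoc hla qaum fmvnm kety utgou
Hunk 3: at line 1 remove [kdoc,hla] add [bxi,dtx] -> 8 lines: mgsgo akuq bxi dtx qaum fmvnm kety utgou

Answer: mgsgo
akuq
bxi
dtx
qaum
fmvnm
kety
utgou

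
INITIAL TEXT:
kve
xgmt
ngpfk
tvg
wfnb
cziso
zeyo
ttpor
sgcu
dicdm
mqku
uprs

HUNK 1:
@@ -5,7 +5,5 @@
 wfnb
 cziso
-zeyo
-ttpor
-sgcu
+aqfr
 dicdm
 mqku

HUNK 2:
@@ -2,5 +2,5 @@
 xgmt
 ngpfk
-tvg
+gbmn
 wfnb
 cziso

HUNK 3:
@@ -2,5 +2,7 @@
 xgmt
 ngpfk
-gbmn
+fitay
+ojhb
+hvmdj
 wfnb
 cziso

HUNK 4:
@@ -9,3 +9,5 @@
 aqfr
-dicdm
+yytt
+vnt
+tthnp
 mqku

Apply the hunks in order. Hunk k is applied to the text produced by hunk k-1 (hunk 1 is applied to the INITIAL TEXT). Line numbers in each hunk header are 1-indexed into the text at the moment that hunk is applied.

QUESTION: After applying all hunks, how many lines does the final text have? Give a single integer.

Answer: 14

Derivation:
Hunk 1: at line 5 remove [zeyo,ttpor,sgcu] add [aqfr] -> 10 lines: kve xgmt ngpfk tvg wfnb cziso aqfr dicdm mqku uprs
Hunk 2: at line 2 remove [tvg] add [gbmn] -> 10 lines: kve xgmt ngpfk gbmn wfnb cziso aqfr dicdm mqku uprs
Hunk 3: at line 2 remove [gbmn] add [fitay,ojhb,hvmdj] -> 12 lines: kve xgmt ngpfk fitay ojhb hvmdj wfnb cziso aqfr dicdm mqku uprs
Hunk 4: at line 9 remove [dicdm] add [yytt,vnt,tthnp] -> 14 lines: kve xgmt ngpfk fitay ojhb hvmdj wfnb cziso aqfr yytt vnt tthnp mqku uprs
Final line count: 14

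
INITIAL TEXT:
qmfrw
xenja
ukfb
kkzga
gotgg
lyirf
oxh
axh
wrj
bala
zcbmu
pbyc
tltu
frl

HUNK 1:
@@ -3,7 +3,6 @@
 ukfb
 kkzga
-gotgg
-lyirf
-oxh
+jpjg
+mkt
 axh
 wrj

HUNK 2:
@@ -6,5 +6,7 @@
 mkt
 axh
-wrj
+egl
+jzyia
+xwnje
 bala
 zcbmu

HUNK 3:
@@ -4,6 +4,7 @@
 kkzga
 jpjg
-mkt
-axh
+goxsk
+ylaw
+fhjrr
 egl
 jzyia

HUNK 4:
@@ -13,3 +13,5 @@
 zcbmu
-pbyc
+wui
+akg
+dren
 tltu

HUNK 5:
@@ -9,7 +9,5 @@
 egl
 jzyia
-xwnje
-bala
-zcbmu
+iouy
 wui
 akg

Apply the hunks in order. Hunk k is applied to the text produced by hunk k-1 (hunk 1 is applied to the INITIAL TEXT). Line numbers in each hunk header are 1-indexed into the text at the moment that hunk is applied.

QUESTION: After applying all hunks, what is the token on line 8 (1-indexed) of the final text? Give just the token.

Answer: fhjrr

Derivation:
Hunk 1: at line 3 remove [gotgg,lyirf,oxh] add [jpjg,mkt] -> 13 lines: qmfrw xenja ukfb kkzga jpjg mkt axh wrj bala zcbmu pbyc tltu frl
Hunk 2: at line 6 remove [wrj] add [egl,jzyia,xwnje] -> 15 lines: qmfrw xenja ukfb kkzga jpjg mkt axh egl jzyia xwnje bala zcbmu pbyc tltu frl
Hunk 3: at line 4 remove [mkt,axh] add [goxsk,ylaw,fhjrr] -> 16 lines: qmfrw xenja ukfb kkzga jpjg goxsk ylaw fhjrr egl jzyia xwnje bala zcbmu pbyc tltu frl
Hunk 4: at line 13 remove [pbyc] add [wui,akg,dren] -> 18 lines: qmfrw xenja ukfb kkzga jpjg goxsk ylaw fhjrr egl jzyia xwnje bala zcbmu wui akg dren tltu frl
Hunk 5: at line 9 remove [xwnje,bala,zcbmu] add [iouy] -> 16 lines: qmfrw xenja ukfb kkzga jpjg goxsk ylaw fhjrr egl jzyia iouy wui akg dren tltu frl
Final line 8: fhjrr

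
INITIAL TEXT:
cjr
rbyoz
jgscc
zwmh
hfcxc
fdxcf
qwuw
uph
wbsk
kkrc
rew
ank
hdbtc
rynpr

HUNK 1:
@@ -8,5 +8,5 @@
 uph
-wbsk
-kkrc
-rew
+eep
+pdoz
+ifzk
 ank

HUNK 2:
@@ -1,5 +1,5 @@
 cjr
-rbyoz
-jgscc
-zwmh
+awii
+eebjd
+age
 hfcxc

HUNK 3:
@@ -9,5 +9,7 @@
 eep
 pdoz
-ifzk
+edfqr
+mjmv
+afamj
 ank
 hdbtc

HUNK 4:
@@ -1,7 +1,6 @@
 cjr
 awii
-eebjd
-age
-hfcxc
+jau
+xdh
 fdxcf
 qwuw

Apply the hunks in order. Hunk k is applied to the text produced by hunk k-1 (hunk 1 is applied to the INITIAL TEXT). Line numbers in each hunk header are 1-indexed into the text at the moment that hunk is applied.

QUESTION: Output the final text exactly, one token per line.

Hunk 1: at line 8 remove [wbsk,kkrc,rew] add [eep,pdoz,ifzk] -> 14 lines: cjr rbyoz jgscc zwmh hfcxc fdxcf qwuw uph eep pdoz ifzk ank hdbtc rynpr
Hunk 2: at line 1 remove [rbyoz,jgscc,zwmh] add [awii,eebjd,age] -> 14 lines: cjr awii eebjd age hfcxc fdxcf qwuw uph eep pdoz ifzk ank hdbtc rynpr
Hunk 3: at line 9 remove [ifzk] add [edfqr,mjmv,afamj] -> 16 lines: cjr awii eebjd age hfcxc fdxcf qwuw uph eep pdoz edfqr mjmv afamj ank hdbtc rynpr
Hunk 4: at line 1 remove [eebjd,age,hfcxc] add [jau,xdh] -> 15 lines: cjr awii jau xdh fdxcf qwuw uph eep pdoz edfqr mjmv afamj ank hdbtc rynpr

Answer: cjr
awii
jau
xdh
fdxcf
qwuw
uph
eep
pdoz
edfqr
mjmv
afamj
ank
hdbtc
rynpr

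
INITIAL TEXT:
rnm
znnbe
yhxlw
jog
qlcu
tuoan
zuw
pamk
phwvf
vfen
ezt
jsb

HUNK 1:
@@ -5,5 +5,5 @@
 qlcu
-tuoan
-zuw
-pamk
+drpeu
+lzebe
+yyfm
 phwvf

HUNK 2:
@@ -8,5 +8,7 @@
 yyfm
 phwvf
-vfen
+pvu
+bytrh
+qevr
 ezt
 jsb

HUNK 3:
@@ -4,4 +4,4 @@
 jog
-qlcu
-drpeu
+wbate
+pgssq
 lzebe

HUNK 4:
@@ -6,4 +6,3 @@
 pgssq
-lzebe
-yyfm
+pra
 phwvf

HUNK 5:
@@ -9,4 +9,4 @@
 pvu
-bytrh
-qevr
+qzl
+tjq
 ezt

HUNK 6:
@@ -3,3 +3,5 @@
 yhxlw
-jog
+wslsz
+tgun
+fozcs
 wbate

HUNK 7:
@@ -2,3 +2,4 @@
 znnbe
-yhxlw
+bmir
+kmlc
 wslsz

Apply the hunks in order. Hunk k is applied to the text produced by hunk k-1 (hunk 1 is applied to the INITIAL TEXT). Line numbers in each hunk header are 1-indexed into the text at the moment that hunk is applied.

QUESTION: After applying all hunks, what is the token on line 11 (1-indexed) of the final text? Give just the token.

Answer: phwvf

Derivation:
Hunk 1: at line 5 remove [tuoan,zuw,pamk] add [drpeu,lzebe,yyfm] -> 12 lines: rnm znnbe yhxlw jog qlcu drpeu lzebe yyfm phwvf vfen ezt jsb
Hunk 2: at line 8 remove [vfen] add [pvu,bytrh,qevr] -> 14 lines: rnm znnbe yhxlw jog qlcu drpeu lzebe yyfm phwvf pvu bytrh qevr ezt jsb
Hunk 3: at line 4 remove [qlcu,drpeu] add [wbate,pgssq] -> 14 lines: rnm znnbe yhxlw jog wbate pgssq lzebe yyfm phwvf pvu bytrh qevr ezt jsb
Hunk 4: at line 6 remove [lzebe,yyfm] add [pra] -> 13 lines: rnm znnbe yhxlw jog wbate pgssq pra phwvf pvu bytrh qevr ezt jsb
Hunk 5: at line 9 remove [bytrh,qevr] add [qzl,tjq] -> 13 lines: rnm znnbe yhxlw jog wbate pgssq pra phwvf pvu qzl tjq ezt jsb
Hunk 6: at line 3 remove [jog] add [wslsz,tgun,fozcs] -> 15 lines: rnm znnbe yhxlw wslsz tgun fozcs wbate pgssq pra phwvf pvu qzl tjq ezt jsb
Hunk 7: at line 2 remove [yhxlw] add [bmir,kmlc] -> 16 lines: rnm znnbe bmir kmlc wslsz tgun fozcs wbate pgssq pra phwvf pvu qzl tjq ezt jsb
Final line 11: phwvf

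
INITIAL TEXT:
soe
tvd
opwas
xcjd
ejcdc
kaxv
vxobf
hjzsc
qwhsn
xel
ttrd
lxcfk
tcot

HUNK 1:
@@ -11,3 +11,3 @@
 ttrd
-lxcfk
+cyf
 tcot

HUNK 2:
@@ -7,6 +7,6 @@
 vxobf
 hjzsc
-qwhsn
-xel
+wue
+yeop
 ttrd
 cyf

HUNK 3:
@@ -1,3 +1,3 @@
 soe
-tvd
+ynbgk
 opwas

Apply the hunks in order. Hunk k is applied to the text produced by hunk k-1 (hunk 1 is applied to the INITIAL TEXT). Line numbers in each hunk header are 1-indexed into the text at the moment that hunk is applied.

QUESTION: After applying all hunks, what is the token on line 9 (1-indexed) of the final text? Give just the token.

Hunk 1: at line 11 remove [lxcfk] add [cyf] -> 13 lines: soe tvd opwas xcjd ejcdc kaxv vxobf hjzsc qwhsn xel ttrd cyf tcot
Hunk 2: at line 7 remove [qwhsn,xel] add [wue,yeop] -> 13 lines: soe tvd opwas xcjd ejcdc kaxv vxobf hjzsc wue yeop ttrd cyf tcot
Hunk 3: at line 1 remove [tvd] add [ynbgk] -> 13 lines: soe ynbgk opwas xcjd ejcdc kaxv vxobf hjzsc wue yeop ttrd cyf tcot
Final line 9: wue

Answer: wue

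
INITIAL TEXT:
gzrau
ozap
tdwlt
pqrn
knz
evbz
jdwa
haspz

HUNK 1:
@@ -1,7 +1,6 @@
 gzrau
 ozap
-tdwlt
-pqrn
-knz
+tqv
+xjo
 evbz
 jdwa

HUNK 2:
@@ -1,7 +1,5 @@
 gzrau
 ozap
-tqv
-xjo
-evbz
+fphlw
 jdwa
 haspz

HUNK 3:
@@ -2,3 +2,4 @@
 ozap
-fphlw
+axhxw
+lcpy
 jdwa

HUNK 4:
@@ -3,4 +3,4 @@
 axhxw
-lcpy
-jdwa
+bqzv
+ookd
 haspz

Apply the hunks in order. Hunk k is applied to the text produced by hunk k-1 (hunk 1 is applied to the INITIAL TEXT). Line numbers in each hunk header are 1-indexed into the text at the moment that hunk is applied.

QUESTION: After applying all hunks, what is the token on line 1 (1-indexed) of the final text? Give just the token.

Answer: gzrau

Derivation:
Hunk 1: at line 1 remove [tdwlt,pqrn,knz] add [tqv,xjo] -> 7 lines: gzrau ozap tqv xjo evbz jdwa haspz
Hunk 2: at line 1 remove [tqv,xjo,evbz] add [fphlw] -> 5 lines: gzrau ozap fphlw jdwa haspz
Hunk 3: at line 2 remove [fphlw] add [axhxw,lcpy] -> 6 lines: gzrau ozap axhxw lcpy jdwa haspz
Hunk 4: at line 3 remove [lcpy,jdwa] add [bqzv,ookd] -> 6 lines: gzrau ozap axhxw bqzv ookd haspz
Final line 1: gzrau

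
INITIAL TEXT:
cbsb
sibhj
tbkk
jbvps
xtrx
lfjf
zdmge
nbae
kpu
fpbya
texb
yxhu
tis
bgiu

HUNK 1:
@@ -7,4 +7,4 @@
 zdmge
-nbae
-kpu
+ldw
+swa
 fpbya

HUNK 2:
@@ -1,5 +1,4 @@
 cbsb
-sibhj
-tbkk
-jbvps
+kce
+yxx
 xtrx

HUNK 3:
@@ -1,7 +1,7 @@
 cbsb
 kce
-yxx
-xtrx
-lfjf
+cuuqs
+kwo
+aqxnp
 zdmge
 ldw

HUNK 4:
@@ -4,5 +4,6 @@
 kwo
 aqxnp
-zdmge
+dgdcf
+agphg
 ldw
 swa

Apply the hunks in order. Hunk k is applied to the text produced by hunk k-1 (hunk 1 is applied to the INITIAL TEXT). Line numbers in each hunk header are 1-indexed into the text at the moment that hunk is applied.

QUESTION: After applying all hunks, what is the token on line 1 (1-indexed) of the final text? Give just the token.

Answer: cbsb

Derivation:
Hunk 1: at line 7 remove [nbae,kpu] add [ldw,swa] -> 14 lines: cbsb sibhj tbkk jbvps xtrx lfjf zdmge ldw swa fpbya texb yxhu tis bgiu
Hunk 2: at line 1 remove [sibhj,tbkk,jbvps] add [kce,yxx] -> 13 lines: cbsb kce yxx xtrx lfjf zdmge ldw swa fpbya texb yxhu tis bgiu
Hunk 3: at line 1 remove [yxx,xtrx,lfjf] add [cuuqs,kwo,aqxnp] -> 13 lines: cbsb kce cuuqs kwo aqxnp zdmge ldw swa fpbya texb yxhu tis bgiu
Hunk 4: at line 4 remove [zdmge] add [dgdcf,agphg] -> 14 lines: cbsb kce cuuqs kwo aqxnp dgdcf agphg ldw swa fpbya texb yxhu tis bgiu
Final line 1: cbsb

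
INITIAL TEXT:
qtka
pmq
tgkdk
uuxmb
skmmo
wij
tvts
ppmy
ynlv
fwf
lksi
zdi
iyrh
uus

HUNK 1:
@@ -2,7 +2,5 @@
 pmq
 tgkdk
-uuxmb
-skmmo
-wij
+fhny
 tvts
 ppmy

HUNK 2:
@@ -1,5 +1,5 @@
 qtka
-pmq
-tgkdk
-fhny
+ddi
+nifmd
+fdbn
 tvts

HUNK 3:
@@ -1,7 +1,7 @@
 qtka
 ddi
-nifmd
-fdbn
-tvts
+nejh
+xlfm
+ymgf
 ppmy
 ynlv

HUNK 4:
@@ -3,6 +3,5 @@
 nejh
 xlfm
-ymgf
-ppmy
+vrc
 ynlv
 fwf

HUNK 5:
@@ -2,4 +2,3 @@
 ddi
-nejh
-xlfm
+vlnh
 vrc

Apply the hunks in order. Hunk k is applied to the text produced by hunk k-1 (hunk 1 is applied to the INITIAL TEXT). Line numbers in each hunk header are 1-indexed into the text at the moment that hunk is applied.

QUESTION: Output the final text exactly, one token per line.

Answer: qtka
ddi
vlnh
vrc
ynlv
fwf
lksi
zdi
iyrh
uus

Derivation:
Hunk 1: at line 2 remove [uuxmb,skmmo,wij] add [fhny] -> 12 lines: qtka pmq tgkdk fhny tvts ppmy ynlv fwf lksi zdi iyrh uus
Hunk 2: at line 1 remove [pmq,tgkdk,fhny] add [ddi,nifmd,fdbn] -> 12 lines: qtka ddi nifmd fdbn tvts ppmy ynlv fwf lksi zdi iyrh uus
Hunk 3: at line 1 remove [nifmd,fdbn,tvts] add [nejh,xlfm,ymgf] -> 12 lines: qtka ddi nejh xlfm ymgf ppmy ynlv fwf lksi zdi iyrh uus
Hunk 4: at line 3 remove [ymgf,ppmy] add [vrc] -> 11 lines: qtka ddi nejh xlfm vrc ynlv fwf lksi zdi iyrh uus
Hunk 5: at line 2 remove [nejh,xlfm] add [vlnh] -> 10 lines: qtka ddi vlnh vrc ynlv fwf lksi zdi iyrh uus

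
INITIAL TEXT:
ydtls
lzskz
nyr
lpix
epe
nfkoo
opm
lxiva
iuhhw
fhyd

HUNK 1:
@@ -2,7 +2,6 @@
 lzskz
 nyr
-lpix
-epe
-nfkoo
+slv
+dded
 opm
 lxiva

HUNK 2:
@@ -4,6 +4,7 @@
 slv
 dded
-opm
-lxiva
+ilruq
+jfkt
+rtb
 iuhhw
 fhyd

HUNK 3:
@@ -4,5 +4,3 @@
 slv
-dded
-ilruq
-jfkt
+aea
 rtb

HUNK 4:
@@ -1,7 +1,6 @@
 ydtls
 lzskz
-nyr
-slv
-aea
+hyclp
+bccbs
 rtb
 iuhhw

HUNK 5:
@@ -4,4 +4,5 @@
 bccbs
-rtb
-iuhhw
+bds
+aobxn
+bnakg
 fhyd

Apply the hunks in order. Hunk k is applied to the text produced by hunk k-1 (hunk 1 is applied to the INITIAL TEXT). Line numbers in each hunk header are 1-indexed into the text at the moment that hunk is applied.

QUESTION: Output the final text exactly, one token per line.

Hunk 1: at line 2 remove [lpix,epe,nfkoo] add [slv,dded] -> 9 lines: ydtls lzskz nyr slv dded opm lxiva iuhhw fhyd
Hunk 2: at line 4 remove [opm,lxiva] add [ilruq,jfkt,rtb] -> 10 lines: ydtls lzskz nyr slv dded ilruq jfkt rtb iuhhw fhyd
Hunk 3: at line 4 remove [dded,ilruq,jfkt] add [aea] -> 8 lines: ydtls lzskz nyr slv aea rtb iuhhw fhyd
Hunk 4: at line 1 remove [nyr,slv,aea] add [hyclp,bccbs] -> 7 lines: ydtls lzskz hyclp bccbs rtb iuhhw fhyd
Hunk 5: at line 4 remove [rtb,iuhhw] add [bds,aobxn,bnakg] -> 8 lines: ydtls lzskz hyclp bccbs bds aobxn bnakg fhyd

Answer: ydtls
lzskz
hyclp
bccbs
bds
aobxn
bnakg
fhyd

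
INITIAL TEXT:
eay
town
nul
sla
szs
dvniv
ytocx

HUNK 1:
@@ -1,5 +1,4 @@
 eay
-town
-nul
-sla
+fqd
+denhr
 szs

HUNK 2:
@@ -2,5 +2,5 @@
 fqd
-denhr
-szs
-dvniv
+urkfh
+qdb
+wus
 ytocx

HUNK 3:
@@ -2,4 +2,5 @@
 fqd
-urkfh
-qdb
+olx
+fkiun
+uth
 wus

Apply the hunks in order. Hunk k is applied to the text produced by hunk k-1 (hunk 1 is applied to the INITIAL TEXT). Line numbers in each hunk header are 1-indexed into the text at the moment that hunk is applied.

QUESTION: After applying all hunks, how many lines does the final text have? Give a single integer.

Answer: 7

Derivation:
Hunk 1: at line 1 remove [town,nul,sla] add [fqd,denhr] -> 6 lines: eay fqd denhr szs dvniv ytocx
Hunk 2: at line 2 remove [denhr,szs,dvniv] add [urkfh,qdb,wus] -> 6 lines: eay fqd urkfh qdb wus ytocx
Hunk 3: at line 2 remove [urkfh,qdb] add [olx,fkiun,uth] -> 7 lines: eay fqd olx fkiun uth wus ytocx
Final line count: 7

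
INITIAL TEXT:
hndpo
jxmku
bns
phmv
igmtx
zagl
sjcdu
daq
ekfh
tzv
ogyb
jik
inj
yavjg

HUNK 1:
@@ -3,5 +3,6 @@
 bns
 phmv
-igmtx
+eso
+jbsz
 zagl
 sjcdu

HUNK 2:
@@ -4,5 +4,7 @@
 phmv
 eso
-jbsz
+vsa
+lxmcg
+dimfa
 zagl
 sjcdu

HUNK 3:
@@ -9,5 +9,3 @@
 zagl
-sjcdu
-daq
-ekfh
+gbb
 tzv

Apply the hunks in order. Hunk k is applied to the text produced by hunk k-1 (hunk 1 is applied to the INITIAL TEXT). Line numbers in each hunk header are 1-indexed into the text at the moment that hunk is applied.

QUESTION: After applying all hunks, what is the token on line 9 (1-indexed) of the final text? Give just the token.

Answer: zagl

Derivation:
Hunk 1: at line 3 remove [igmtx] add [eso,jbsz] -> 15 lines: hndpo jxmku bns phmv eso jbsz zagl sjcdu daq ekfh tzv ogyb jik inj yavjg
Hunk 2: at line 4 remove [jbsz] add [vsa,lxmcg,dimfa] -> 17 lines: hndpo jxmku bns phmv eso vsa lxmcg dimfa zagl sjcdu daq ekfh tzv ogyb jik inj yavjg
Hunk 3: at line 9 remove [sjcdu,daq,ekfh] add [gbb] -> 15 lines: hndpo jxmku bns phmv eso vsa lxmcg dimfa zagl gbb tzv ogyb jik inj yavjg
Final line 9: zagl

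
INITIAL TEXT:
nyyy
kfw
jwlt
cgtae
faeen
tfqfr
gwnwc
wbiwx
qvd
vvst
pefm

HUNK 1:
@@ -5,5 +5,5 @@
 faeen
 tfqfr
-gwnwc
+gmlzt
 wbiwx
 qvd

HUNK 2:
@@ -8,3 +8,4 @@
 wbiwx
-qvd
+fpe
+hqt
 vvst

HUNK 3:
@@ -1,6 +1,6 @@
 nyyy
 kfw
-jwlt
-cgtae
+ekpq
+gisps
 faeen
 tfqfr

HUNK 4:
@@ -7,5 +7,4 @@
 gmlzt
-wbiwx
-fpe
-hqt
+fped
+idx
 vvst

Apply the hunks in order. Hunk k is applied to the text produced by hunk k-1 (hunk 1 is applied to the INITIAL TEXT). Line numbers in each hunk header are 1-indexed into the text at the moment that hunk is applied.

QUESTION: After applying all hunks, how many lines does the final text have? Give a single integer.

Answer: 11

Derivation:
Hunk 1: at line 5 remove [gwnwc] add [gmlzt] -> 11 lines: nyyy kfw jwlt cgtae faeen tfqfr gmlzt wbiwx qvd vvst pefm
Hunk 2: at line 8 remove [qvd] add [fpe,hqt] -> 12 lines: nyyy kfw jwlt cgtae faeen tfqfr gmlzt wbiwx fpe hqt vvst pefm
Hunk 3: at line 1 remove [jwlt,cgtae] add [ekpq,gisps] -> 12 lines: nyyy kfw ekpq gisps faeen tfqfr gmlzt wbiwx fpe hqt vvst pefm
Hunk 4: at line 7 remove [wbiwx,fpe,hqt] add [fped,idx] -> 11 lines: nyyy kfw ekpq gisps faeen tfqfr gmlzt fped idx vvst pefm
Final line count: 11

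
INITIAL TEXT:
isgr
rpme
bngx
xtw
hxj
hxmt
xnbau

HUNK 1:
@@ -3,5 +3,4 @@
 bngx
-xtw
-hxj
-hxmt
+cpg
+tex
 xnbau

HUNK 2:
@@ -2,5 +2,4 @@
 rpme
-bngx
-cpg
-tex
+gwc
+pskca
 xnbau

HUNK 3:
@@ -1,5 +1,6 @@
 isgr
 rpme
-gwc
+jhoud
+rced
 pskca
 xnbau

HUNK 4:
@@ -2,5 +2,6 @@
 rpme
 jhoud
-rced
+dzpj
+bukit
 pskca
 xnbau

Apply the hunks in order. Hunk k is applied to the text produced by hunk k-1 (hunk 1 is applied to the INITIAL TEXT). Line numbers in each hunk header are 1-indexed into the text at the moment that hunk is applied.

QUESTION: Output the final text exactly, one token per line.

Answer: isgr
rpme
jhoud
dzpj
bukit
pskca
xnbau

Derivation:
Hunk 1: at line 3 remove [xtw,hxj,hxmt] add [cpg,tex] -> 6 lines: isgr rpme bngx cpg tex xnbau
Hunk 2: at line 2 remove [bngx,cpg,tex] add [gwc,pskca] -> 5 lines: isgr rpme gwc pskca xnbau
Hunk 3: at line 1 remove [gwc] add [jhoud,rced] -> 6 lines: isgr rpme jhoud rced pskca xnbau
Hunk 4: at line 2 remove [rced] add [dzpj,bukit] -> 7 lines: isgr rpme jhoud dzpj bukit pskca xnbau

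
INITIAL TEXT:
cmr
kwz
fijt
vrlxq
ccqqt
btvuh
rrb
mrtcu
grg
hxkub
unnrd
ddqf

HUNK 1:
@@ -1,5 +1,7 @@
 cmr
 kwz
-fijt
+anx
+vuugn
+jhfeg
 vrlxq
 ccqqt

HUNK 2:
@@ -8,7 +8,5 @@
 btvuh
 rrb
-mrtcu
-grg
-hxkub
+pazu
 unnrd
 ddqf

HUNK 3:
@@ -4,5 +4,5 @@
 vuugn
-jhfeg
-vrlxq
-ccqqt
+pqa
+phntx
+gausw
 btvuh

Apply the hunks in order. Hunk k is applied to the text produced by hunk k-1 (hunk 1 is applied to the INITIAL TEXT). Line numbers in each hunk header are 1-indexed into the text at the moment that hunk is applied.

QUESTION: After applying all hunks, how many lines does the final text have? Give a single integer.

Answer: 12

Derivation:
Hunk 1: at line 1 remove [fijt] add [anx,vuugn,jhfeg] -> 14 lines: cmr kwz anx vuugn jhfeg vrlxq ccqqt btvuh rrb mrtcu grg hxkub unnrd ddqf
Hunk 2: at line 8 remove [mrtcu,grg,hxkub] add [pazu] -> 12 lines: cmr kwz anx vuugn jhfeg vrlxq ccqqt btvuh rrb pazu unnrd ddqf
Hunk 3: at line 4 remove [jhfeg,vrlxq,ccqqt] add [pqa,phntx,gausw] -> 12 lines: cmr kwz anx vuugn pqa phntx gausw btvuh rrb pazu unnrd ddqf
Final line count: 12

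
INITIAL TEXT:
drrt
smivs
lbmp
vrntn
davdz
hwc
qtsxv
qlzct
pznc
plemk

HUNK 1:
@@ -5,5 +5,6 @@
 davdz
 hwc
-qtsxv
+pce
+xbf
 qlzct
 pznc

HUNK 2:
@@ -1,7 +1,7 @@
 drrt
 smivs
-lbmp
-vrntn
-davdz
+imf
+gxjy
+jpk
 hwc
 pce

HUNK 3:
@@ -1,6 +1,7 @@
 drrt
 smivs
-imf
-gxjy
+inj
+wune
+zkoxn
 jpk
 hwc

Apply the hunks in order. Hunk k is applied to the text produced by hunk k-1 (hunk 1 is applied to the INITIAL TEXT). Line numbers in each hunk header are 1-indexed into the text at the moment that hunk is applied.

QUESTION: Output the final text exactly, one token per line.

Answer: drrt
smivs
inj
wune
zkoxn
jpk
hwc
pce
xbf
qlzct
pznc
plemk

Derivation:
Hunk 1: at line 5 remove [qtsxv] add [pce,xbf] -> 11 lines: drrt smivs lbmp vrntn davdz hwc pce xbf qlzct pznc plemk
Hunk 2: at line 1 remove [lbmp,vrntn,davdz] add [imf,gxjy,jpk] -> 11 lines: drrt smivs imf gxjy jpk hwc pce xbf qlzct pznc plemk
Hunk 3: at line 1 remove [imf,gxjy] add [inj,wune,zkoxn] -> 12 lines: drrt smivs inj wune zkoxn jpk hwc pce xbf qlzct pznc plemk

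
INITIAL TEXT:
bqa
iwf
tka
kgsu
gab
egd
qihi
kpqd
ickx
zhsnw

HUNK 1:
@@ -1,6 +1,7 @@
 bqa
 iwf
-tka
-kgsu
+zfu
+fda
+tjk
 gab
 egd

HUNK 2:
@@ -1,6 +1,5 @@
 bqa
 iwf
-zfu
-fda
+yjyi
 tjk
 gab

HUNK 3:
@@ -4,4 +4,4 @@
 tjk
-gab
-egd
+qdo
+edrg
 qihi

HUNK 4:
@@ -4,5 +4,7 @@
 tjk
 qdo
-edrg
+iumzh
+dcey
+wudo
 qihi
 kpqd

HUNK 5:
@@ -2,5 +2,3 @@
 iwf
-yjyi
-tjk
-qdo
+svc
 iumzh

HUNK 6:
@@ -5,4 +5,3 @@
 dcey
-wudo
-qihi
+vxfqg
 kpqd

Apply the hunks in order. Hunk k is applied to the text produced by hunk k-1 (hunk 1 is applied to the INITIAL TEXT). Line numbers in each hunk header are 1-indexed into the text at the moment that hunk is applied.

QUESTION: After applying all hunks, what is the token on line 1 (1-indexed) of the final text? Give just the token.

Answer: bqa

Derivation:
Hunk 1: at line 1 remove [tka,kgsu] add [zfu,fda,tjk] -> 11 lines: bqa iwf zfu fda tjk gab egd qihi kpqd ickx zhsnw
Hunk 2: at line 1 remove [zfu,fda] add [yjyi] -> 10 lines: bqa iwf yjyi tjk gab egd qihi kpqd ickx zhsnw
Hunk 3: at line 4 remove [gab,egd] add [qdo,edrg] -> 10 lines: bqa iwf yjyi tjk qdo edrg qihi kpqd ickx zhsnw
Hunk 4: at line 4 remove [edrg] add [iumzh,dcey,wudo] -> 12 lines: bqa iwf yjyi tjk qdo iumzh dcey wudo qihi kpqd ickx zhsnw
Hunk 5: at line 2 remove [yjyi,tjk,qdo] add [svc] -> 10 lines: bqa iwf svc iumzh dcey wudo qihi kpqd ickx zhsnw
Hunk 6: at line 5 remove [wudo,qihi] add [vxfqg] -> 9 lines: bqa iwf svc iumzh dcey vxfqg kpqd ickx zhsnw
Final line 1: bqa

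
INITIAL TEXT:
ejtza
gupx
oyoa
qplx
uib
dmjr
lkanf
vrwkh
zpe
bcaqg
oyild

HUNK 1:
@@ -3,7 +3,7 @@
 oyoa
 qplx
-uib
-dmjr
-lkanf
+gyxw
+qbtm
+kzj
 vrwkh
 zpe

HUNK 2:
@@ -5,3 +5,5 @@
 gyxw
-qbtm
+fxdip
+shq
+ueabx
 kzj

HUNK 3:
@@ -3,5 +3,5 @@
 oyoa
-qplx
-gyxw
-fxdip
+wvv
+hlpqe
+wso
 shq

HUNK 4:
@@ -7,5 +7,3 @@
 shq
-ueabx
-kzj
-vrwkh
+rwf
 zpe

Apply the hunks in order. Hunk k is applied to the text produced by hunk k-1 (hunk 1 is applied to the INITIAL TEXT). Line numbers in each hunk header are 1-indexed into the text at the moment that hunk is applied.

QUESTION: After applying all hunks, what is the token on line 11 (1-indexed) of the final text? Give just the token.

Hunk 1: at line 3 remove [uib,dmjr,lkanf] add [gyxw,qbtm,kzj] -> 11 lines: ejtza gupx oyoa qplx gyxw qbtm kzj vrwkh zpe bcaqg oyild
Hunk 2: at line 5 remove [qbtm] add [fxdip,shq,ueabx] -> 13 lines: ejtza gupx oyoa qplx gyxw fxdip shq ueabx kzj vrwkh zpe bcaqg oyild
Hunk 3: at line 3 remove [qplx,gyxw,fxdip] add [wvv,hlpqe,wso] -> 13 lines: ejtza gupx oyoa wvv hlpqe wso shq ueabx kzj vrwkh zpe bcaqg oyild
Hunk 4: at line 7 remove [ueabx,kzj,vrwkh] add [rwf] -> 11 lines: ejtza gupx oyoa wvv hlpqe wso shq rwf zpe bcaqg oyild
Final line 11: oyild

Answer: oyild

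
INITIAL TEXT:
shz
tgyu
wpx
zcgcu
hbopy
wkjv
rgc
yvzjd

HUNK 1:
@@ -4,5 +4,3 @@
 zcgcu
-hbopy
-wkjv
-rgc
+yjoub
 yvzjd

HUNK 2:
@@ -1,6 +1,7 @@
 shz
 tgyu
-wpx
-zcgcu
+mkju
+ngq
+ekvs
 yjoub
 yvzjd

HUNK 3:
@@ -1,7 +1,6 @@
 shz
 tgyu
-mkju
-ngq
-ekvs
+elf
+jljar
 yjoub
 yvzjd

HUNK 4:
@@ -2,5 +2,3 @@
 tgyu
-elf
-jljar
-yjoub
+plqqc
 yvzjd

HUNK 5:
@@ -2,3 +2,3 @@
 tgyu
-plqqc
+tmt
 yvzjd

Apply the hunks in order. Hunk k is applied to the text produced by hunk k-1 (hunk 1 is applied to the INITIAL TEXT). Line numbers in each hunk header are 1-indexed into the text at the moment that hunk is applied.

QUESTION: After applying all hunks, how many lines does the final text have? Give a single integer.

Answer: 4

Derivation:
Hunk 1: at line 4 remove [hbopy,wkjv,rgc] add [yjoub] -> 6 lines: shz tgyu wpx zcgcu yjoub yvzjd
Hunk 2: at line 1 remove [wpx,zcgcu] add [mkju,ngq,ekvs] -> 7 lines: shz tgyu mkju ngq ekvs yjoub yvzjd
Hunk 3: at line 1 remove [mkju,ngq,ekvs] add [elf,jljar] -> 6 lines: shz tgyu elf jljar yjoub yvzjd
Hunk 4: at line 2 remove [elf,jljar,yjoub] add [plqqc] -> 4 lines: shz tgyu plqqc yvzjd
Hunk 5: at line 2 remove [plqqc] add [tmt] -> 4 lines: shz tgyu tmt yvzjd
Final line count: 4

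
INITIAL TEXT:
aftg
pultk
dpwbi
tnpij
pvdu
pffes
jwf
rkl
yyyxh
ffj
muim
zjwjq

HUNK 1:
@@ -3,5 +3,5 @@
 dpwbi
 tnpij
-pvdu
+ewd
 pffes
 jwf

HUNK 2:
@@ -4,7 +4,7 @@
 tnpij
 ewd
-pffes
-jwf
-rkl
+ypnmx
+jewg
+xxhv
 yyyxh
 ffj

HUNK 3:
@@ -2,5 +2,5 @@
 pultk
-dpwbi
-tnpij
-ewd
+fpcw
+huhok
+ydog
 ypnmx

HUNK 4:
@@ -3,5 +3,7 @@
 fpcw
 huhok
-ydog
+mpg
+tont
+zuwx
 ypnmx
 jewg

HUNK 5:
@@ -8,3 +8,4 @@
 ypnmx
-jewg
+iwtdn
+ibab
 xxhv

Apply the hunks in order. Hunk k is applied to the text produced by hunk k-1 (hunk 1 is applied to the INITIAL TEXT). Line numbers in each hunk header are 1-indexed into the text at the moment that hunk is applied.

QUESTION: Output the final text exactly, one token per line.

Answer: aftg
pultk
fpcw
huhok
mpg
tont
zuwx
ypnmx
iwtdn
ibab
xxhv
yyyxh
ffj
muim
zjwjq

Derivation:
Hunk 1: at line 3 remove [pvdu] add [ewd] -> 12 lines: aftg pultk dpwbi tnpij ewd pffes jwf rkl yyyxh ffj muim zjwjq
Hunk 2: at line 4 remove [pffes,jwf,rkl] add [ypnmx,jewg,xxhv] -> 12 lines: aftg pultk dpwbi tnpij ewd ypnmx jewg xxhv yyyxh ffj muim zjwjq
Hunk 3: at line 2 remove [dpwbi,tnpij,ewd] add [fpcw,huhok,ydog] -> 12 lines: aftg pultk fpcw huhok ydog ypnmx jewg xxhv yyyxh ffj muim zjwjq
Hunk 4: at line 3 remove [ydog] add [mpg,tont,zuwx] -> 14 lines: aftg pultk fpcw huhok mpg tont zuwx ypnmx jewg xxhv yyyxh ffj muim zjwjq
Hunk 5: at line 8 remove [jewg] add [iwtdn,ibab] -> 15 lines: aftg pultk fpcw huhok mpg tont zuwx ypnmx iwtdn ibab xxhv yyyxh ffj muim zjwjq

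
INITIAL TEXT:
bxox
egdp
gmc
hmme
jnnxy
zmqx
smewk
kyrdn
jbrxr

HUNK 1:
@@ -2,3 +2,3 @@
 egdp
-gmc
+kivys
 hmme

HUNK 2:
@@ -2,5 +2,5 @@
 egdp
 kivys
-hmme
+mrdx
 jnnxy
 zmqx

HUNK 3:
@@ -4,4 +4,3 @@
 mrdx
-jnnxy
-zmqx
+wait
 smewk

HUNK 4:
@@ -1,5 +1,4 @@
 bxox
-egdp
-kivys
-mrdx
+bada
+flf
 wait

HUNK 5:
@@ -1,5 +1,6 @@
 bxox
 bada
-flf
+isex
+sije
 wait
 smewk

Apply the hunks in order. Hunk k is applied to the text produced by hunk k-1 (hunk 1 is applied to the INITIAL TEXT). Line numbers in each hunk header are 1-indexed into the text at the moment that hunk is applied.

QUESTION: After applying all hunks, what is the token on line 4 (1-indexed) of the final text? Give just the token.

Hunk 1: at line 2 remove [gmc] add [kivys] -> 9 lines: bxox egdp kivys hmme jnnxy zmqx smewk kyrdn jbrxr
Hunk 2: at line 2 remove [hmme] add [mrdx] -> 9 lines: bxox egdp kivys mrdx jnnxy zmqx smewk kyrdn jbrxr
Hunk 3: at line 4 remove [jnnxy,zmqx] add [wait] -> 8 lines: bxox egdp kivys mrdx wait smewk kyrdn jbrxr
Hunk 4: at line 1 remove [egdp,kivys,mrdx] add [bada,flf] -> 7 lines: bxox bada flf wait smewk kyrdn jbrxr
Hunk 5: at line 1 remove [flf] add [isex,sije] -> 8 lines: bxox bada isex sije wait smewk kyrdn jbrxr
Final line 4: sije

Answer: sije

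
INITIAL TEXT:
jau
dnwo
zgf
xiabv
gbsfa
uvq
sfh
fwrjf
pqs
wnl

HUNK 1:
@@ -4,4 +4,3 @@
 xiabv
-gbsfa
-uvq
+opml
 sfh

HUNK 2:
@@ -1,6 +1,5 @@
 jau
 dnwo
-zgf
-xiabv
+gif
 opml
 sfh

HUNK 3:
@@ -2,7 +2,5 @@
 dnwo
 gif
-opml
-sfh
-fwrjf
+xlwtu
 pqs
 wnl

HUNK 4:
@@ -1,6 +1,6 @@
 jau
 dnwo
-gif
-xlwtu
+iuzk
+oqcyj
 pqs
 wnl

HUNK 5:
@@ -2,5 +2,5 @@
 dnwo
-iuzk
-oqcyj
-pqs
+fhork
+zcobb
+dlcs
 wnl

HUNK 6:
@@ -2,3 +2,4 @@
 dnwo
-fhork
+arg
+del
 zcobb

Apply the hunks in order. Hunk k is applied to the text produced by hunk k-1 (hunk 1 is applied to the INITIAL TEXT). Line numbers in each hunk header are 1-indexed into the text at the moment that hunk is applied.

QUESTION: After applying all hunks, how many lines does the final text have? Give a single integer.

Hunk 1: at line 4 remove [gbsfa,uvq] add [opml] -> 9 lines: jau dnwo zgf xiabv opml sfh fwrjf pqs wnl
Hunk 2: at line 1 remove [zgf,xiabv] add [gif] -> 8 lines: jau dnwo gif opml sfh fwrjf pqs wnl
Hunk 3: at line 2 remove [opml,sfh,fwrjf] add [xlwtu] -> 6 lines: jau dnwo gif xlwtu pqs wnl
Hunk 4: at line 1 remove [gif,xlwtu] add [iuzk,oqcyj] -> 6 lines: jau dnwo iuzk oqcyj pqs wnl
Hunk 5: at line 2 remove [iuzk,oqcyj,pqs] add [fhork,zcobb,dlcs] -> 6 lines: jau dnwo fhork zcobb dlcs wnl
Hunk 6: at line 2 remove [fhork] add [arg,del] -> 7 lines: jau dnwo arg del zcobb dlcs wnl
Final line count: 7

Answer: 7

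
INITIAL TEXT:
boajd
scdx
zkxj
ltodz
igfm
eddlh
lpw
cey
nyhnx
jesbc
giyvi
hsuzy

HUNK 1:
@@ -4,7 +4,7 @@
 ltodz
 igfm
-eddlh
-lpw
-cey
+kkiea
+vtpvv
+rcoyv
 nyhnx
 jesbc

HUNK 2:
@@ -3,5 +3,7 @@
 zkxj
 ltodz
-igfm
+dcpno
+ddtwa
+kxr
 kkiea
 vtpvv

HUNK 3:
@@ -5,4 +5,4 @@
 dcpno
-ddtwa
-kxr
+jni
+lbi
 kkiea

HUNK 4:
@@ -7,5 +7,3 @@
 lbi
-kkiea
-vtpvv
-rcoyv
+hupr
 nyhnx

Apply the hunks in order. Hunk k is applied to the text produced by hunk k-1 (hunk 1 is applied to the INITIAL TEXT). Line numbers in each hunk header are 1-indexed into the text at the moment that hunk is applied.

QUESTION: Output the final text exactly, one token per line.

Hunk 1: at line 4 remove [eddlh,lpw,cey] add [kkiea,vtpvv,rcoyv] -> 12 lines: boajd scdx zkxj ltodz igfm kkiea vtpvv rcoyv nyhnx jesbc giyvi hsuzy
Hunk 2: at line 3 remove [igfm] add [dcpno,ddtwa,kxr] -> 14 lines: boajd scdx zkxj ltodz dcpno ddtwa kxr kkiea vtpvv rcoyv nyhnx jesbc giyvi hsuzy
Hunk 3: at line 5 remove [ddtwa,kxr] add [jni,lbi] -> 14 lines: boajd scdx zkxj ltodz dcpno jni lbi kkiea vtpvv rcoyv nyhnx jesbc giyvi hsuzy
Hunk 4: at line 7 remove [kkiea,vtpvv,rcoyv] add [hupr] -> 12 lines: boajd scdx zkxj ltodz dcpno jni lbi hupr nyhnx jesbc giyvi hsuzy

Answer: boajd
scdx
zkxj
ltodz
dcpno
jni
lbi
hupr
nyhnx
jesbc
giyvi
hsuzy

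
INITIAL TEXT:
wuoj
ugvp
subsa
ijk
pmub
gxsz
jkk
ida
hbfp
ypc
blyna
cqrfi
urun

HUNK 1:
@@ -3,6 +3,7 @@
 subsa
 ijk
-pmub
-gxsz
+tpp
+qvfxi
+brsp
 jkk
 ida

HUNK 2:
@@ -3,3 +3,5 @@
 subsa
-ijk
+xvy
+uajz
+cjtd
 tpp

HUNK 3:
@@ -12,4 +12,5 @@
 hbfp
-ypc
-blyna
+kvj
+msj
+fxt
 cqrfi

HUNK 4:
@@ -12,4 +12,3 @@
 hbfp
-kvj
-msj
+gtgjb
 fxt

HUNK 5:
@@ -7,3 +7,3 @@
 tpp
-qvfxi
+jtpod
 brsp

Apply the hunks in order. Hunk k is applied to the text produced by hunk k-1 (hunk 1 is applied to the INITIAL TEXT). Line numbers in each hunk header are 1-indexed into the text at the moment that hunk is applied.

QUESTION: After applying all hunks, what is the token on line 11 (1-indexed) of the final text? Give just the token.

Answer: ida

Derivation:
Hunk 1: at line 3 remove [pmub,gxsz] add [tpp,qvfxi,brsp] -> 14 lines: wuoj ugvp subsa ijk tpp qvfxi brsp jkk ida hbfp ypc blyna cqrfi urun
Hunk 2: at line 3 remove [ijk] add [xvy,uajz,cjtd] -> 16 lines: wuoj ugvp subsa xvy uajz cjtd tpp qvfxi brsp jkk ida hbfp ypc blyna cqrfi urun
Hunk 3: at line 12 remove [ypc,blyna] add [kvj,msj,fxt] -> 17 lines: wuoj ugvp subsa xvy uajz cjtd tpp qvfxi brsp jkk ida hbfp kvj msj fxt cqrfi urun
Hunk 4: at line 12 remove [kvj,msj] add [gtgjb] -> 16 lines: wuoj ugvp subsa xvy uajz cjtd tpp qvfxi brsp jkk ida hbfp gtgjb fxt cqrfi urun
Hunk 5: at line 7 remove [qvfxi] add [jtpod] -> 16 lines: wuoj ugvp subsa xvy uajz cjtd tpp jtpod brsp jkk ida hbfp gtgjb fxt cqrfi urun
Final line 11: ida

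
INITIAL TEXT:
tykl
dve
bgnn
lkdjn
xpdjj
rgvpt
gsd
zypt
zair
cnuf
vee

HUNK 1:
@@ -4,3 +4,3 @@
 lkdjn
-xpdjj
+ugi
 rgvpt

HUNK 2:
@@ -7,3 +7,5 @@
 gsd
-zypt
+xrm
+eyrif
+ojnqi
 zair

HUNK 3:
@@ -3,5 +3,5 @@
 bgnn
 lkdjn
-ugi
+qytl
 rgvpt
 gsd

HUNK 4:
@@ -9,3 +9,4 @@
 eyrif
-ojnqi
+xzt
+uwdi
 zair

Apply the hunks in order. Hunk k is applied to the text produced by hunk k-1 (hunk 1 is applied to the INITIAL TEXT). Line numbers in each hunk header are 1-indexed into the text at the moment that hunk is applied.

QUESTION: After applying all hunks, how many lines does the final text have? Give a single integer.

Hunk 1: at line 4 remove [xpdjj] add [ugi] -> 11 lines: tykl dve bgnn lkdjn ugi rgvpt gsd zypt zair cnuf vee
Hunk 2: at line 7 remove [zypt] add [xrm,eyrif,ojnqi] -> 13 lines: tykl dve bgnn lkdjn ugi rgvpt gsd xrm eyrif ojnqi zair cnuf vee
Hunk 3: at line 3 remove [ugi] add [qytl] -> 13 lines: tykl dve bgnn lkdjn qytl rgvpt gsd xrm eyrif ojnqi zair cnuf vee
Hunk 4: at line 9 remove [ojnqi] add [xzt,uwdi] -> 14 lines: tykl dve bgnn lkdjn qytl rgvpt gsd xrm eyrif xzt uwdi zair cnuf vee
Final line count: 14

Answer: 14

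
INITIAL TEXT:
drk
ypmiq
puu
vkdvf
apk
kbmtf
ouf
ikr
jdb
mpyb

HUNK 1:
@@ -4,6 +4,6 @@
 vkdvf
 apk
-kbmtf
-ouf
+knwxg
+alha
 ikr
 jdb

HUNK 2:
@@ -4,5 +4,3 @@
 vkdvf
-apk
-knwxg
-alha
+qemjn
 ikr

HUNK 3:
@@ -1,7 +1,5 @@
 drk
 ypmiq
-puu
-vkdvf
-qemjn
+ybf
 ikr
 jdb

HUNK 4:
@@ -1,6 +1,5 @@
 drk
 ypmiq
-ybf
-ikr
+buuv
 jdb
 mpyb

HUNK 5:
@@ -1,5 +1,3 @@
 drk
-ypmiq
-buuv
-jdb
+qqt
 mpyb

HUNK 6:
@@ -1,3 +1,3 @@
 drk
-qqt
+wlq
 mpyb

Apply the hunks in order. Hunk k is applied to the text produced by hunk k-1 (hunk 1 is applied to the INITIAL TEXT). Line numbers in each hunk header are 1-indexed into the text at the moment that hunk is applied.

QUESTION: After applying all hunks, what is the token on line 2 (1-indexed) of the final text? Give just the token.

Hunk 1: at line 4 remove [kbmtf,ouf] add [knwxg,alha] -> 10 lines: drk ypmiq puu vkdvf apk knwxg alha ikr jdb mpyb
Hunk 2: at line 4 remove [apk,knwxg,alha] add [qemjn] -> 8 lines: drk ypmiq puu vkdvf qemjn ikr jdb mpyb
Hunk 3: at line 1 remove [puu,vkdvf,qemjn] add [ybf] -> 6 lines: drk ypmiq ybf ikr jdb mpyb
Hunk 4: at line 1 remove [ybf,ikr] add [buuv] -> 5 lines: drk ypmiq buuv jdb mpyb
Hunk 5: at line 1 remove [ypmiq,buuv,jdb] add [qqt] -> 3 lines: drk qqt mpyb
Hunk 6: at line 1 remove [qqt] add [wlq] -> 3 lines: drk wlq mpyb
Final line 2: wlq

Answer: wlq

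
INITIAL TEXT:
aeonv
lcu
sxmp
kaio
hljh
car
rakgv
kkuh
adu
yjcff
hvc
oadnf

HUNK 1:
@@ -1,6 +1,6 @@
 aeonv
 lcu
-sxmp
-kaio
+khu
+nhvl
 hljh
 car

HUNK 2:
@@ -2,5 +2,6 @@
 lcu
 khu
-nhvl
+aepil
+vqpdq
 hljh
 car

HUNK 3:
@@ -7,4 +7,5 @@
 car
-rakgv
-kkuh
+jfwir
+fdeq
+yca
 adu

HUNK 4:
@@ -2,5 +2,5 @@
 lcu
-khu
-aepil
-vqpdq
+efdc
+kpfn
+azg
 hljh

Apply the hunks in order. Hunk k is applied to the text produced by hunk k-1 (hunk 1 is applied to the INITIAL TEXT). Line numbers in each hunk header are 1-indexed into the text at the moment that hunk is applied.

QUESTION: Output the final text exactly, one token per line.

Answer: aeonv
lcu
efdc
kpfn
azg
hljh
car
jfwir
fdeq
yca
adu
yjcff
hvc
oadnf

Derivation:
Hunk 1: at line 1 remove [sxmp,kaio] add [khu,nhvl] -> 12 lines: aeonv lcu khu nhvl hljh car rakgv kkuh adu yjcff hvc oadnf
Hunk 2: at line 2 remove [nhvl] add [aepil,vqpdq] -> 13 lines: aeonv lcu khu aepil vqpdq hljh car rakgv kkuh adu yjcff hvc oadnf
Hunk 3: at line 7 remove [rakgv,kkuh] add [jfwir,fdeq,yca] -> 14 lines: aeonv lcu khu aepil vqpdq hljh car jfwir fdeq yca adu yjcff hvc oadnf
Hunk 4: at line 2 remove [khu,aepil,vqpdq] add [efdc,kpfn,azg] -> 14 lines: aeonv lcu efdc kpfn azg hljh car jfwir fdeq yca adu yjcff hvc oadnf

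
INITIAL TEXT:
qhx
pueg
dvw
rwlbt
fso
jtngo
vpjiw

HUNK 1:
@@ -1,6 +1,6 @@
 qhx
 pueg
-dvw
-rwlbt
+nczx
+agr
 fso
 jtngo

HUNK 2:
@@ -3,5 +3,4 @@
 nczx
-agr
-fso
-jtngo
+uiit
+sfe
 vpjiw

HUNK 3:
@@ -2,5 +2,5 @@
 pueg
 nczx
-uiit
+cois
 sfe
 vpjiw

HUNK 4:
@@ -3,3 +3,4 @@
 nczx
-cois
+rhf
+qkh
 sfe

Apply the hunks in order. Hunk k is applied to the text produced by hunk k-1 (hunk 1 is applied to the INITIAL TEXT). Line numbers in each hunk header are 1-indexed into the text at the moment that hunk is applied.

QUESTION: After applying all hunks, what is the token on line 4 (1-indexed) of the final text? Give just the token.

Hunk 1: at line 1 remove [dvw,rwlbt] add [nczx,agr] -> 7 lines: qhx pueg nczx agr fso jtngo vpjiw
Hunk 2: at line 3 remove [agr,fso,jtngo] add [uiit,sfe] -> 6 lines: qhx pueg nczx uiit sfe vpjiw
Hunk 3: at line 2 remove [uiit] add [cois] -> 6 lines: qhx pueg nczx cois sfe vpjiw
Hunk 4: at line 3 remove [cois] add [rhf,qkh] -> 7 lines: qhx pueg nczx rhf qkh sfe vpjiw
Final line 4: rhf

Answer: rhf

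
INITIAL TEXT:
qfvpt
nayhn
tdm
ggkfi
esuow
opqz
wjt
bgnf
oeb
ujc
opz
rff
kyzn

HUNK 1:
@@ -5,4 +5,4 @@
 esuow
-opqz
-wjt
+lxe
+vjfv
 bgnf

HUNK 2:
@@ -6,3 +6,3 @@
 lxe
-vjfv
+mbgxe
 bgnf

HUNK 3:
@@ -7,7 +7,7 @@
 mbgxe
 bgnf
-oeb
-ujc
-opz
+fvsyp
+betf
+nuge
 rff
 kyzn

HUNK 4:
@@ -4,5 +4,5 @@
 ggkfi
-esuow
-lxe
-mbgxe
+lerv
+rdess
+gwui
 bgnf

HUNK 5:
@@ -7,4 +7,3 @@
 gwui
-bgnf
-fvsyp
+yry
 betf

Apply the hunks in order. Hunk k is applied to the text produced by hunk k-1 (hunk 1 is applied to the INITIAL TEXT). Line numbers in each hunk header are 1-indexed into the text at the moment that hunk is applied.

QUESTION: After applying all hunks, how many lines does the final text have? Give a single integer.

Answer: 12

Derivation:
Hunk 1: at line 5 remove [opqz,wjt] add [lxe,vjfv] -> 13 lines: qfvpt nayhn tdm ggkfi esuow lxe vjfv bgnf oeb ujc opz rff kyzn
Hunk 2: at line 6 remove [vjfv] add [mbgxe] -> 13 lines: qfvpt nayhn tdm ggkfi esuow lxe mbgxe bgnf oeb ujc opz rff kyzn
Hunk 3: at line 7 remove [oeb,ujc,opz] add [fvsyp,betf,nuge] -> 13 lines: qfvpt nayhn tdm ggkfi esuow lxe mbgxe bgnf fvsyp betf nuge rff kyzn
Hunk 4: at line 4 remove [esuow,lxe,mbgxe] add [lerv,rdess,gwui] -> 13 lines: qfvpt nayhn tdm ggkfi lerv rdess gwui bgnf fvsyp betf nuge rff kyzn
Hunk 5: at line 7 remove [bgnf,fvsyp] add [yry] -> 12 lines: qfvpt nayhn tdm ggkfi lerv rdess gwui yry betf nuge rff kyzn
Final line count: 12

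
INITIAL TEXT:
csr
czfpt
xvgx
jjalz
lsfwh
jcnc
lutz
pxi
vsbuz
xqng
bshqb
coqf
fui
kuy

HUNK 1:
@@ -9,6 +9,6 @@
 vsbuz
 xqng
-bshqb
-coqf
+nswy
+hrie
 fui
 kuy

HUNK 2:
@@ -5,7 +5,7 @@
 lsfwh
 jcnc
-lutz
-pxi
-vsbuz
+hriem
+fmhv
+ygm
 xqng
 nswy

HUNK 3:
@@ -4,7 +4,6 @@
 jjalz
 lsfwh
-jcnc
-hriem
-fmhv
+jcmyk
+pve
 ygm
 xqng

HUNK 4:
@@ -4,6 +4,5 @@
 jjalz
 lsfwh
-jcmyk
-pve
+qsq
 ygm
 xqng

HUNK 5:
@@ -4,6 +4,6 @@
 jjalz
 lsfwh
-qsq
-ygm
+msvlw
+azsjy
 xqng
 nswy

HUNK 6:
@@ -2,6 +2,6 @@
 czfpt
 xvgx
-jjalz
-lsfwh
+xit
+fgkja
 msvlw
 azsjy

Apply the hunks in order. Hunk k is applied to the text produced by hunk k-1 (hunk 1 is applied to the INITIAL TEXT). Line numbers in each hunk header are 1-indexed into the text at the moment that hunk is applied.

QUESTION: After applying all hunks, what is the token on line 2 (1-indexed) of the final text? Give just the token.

Hunk 1: at line 9 remove [bshqb,coqf] add [nswy,hrie] -> 14 lines: csr czfpt xvgx jjalz lsfwh jcnc lutz pxi vsbuz xqng nswy hrie fui kuy
Hunk 2: at line 5 remove [lutz,pxi,vsbuz] add [hriem,fmhv,ygm] -> 14 lines: csr czfpt xvgx jjalz lsfwh jcnc hriem fmhv ygm xqng nswy hrie fui kuy
Hunk 3: at line 4 remove [jcnc,hriem,fmhv] add [jcmyk,pve] -> 13 lines: csr czfpt xvgx jjalz lsfwh jcmyk pve ygm xqng nswy hrie fui kuy
Hunk 4: at line 4 remove [jcmyk,pve] add [qsq] -> 12 lines: csr czfpt xvgx jjalz lsfwh qsq ygm xqng nswy hrie fui kuy
Hunk 5: at line 4 remove [qsq,ygm] add [msvlw,azsjy] -> 12 lines: csr czfpt xvgx jjalz lsfwh msvlw azsjy xqng nswy hrie fui kuy
Hunk 6: at line 2 remove [jjalz,lsfwh] add [xit,fgkja] -> 12 lines: csr czfpt xvgx xit fgkja msvlw azsjy xqng nswy hrie fui kuy
Final line 2: czfpt

Answer: czfpt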